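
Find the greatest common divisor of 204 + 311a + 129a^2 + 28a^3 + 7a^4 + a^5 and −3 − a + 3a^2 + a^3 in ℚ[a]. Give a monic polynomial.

3 + 4a + a^2

By polynomial division,
  a^5 + 7a^4 + 28a^3 + 129a^2 + 311a + 204 = (a^2 + 4a + 17)(a^3 + 3a^2 − a − 3) + (85a^2 + 340a + 255)
  a^3 + 3a^2 − a − 3 = ((1/85)a − 1/85)(85a^2 + 340a + 255) + (0)
Last nonzero remainder: 85a^2 + 340a + 255. Dividing through by 85 gives the monic gcd a^2 + 4a + 3.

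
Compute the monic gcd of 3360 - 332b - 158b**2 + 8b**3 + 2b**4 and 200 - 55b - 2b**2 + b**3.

-40 + 3b + b**2

Euclidean algorithm in ℚ[b]:
  2b**4 + 8b**3 - 158b**2 - 332b + 3360 = (2b + 12)(b**3 - 2b**2 - 55b + 200) + (-24b**2 - 72b + 960)
  b**3 - 2b**2 - 55b + 200 = (-(1/24)b + 5/24)(-24b**2 - 72b + 960) + (0)
Last nonzero remainder: -24b**2 - 72b + 960. Dividing through by -24 gives the monic gcd b**2 + 3b - 40.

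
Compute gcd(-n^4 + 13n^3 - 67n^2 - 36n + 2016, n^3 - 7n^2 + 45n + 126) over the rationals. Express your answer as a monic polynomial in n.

n^2 - 9n + 63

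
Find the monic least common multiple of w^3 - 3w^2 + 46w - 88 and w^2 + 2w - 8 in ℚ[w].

w^4 + w^3 + 34w^2 + 96w - 352

Euclidean algorithm in ℚ[w]:
  w^3 - 3w^2 + 46w - 88 = (w - 5)(w^2 + 2w - 8) + (64w - 128)
  w^2 + 2w - 8 = ((1/64)w + 1/16)(64w - 128) + (0)
Last nonzero remainder: 64w - 128. Dividing through by 64 gives the monic gcd w - 2.
Then lcm(f, g) = f·g / gcd(f, g); expanding and making the result monic gives the answer.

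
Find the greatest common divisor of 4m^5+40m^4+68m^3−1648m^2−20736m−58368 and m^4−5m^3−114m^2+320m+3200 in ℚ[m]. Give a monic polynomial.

m^2−64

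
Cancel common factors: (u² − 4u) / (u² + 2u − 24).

Repeated division with remainder:
  u² − 4u = (u² + 2u − 24) + (−6u + 24)
  u² + 2u − 24 = (−(1/6)u − 1)(−6u + 24) + (0)
Last nonzero remainder: −6u + 24. Dividing through by −6 gives the monic gcd u − 4.
Cancel u − 4 from numerator and denominator to get the reduced form.

(u)/(u + 6)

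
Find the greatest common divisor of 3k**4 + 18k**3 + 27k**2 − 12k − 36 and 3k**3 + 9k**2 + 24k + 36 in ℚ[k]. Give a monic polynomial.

k + 2

By polynomial division,
  3k**4 + 18k**3 + 27k**2 − 12k − 36 = (k + 3)(3k**3 + 9k**2 + 24k + 36) + (−24k**2 − 120k − 144)
  3k**3 + 9k**2 + 24k + 36 = (−(1/8)k + 1/4)(−24k**2 − 120k − 144) + (36k + 72)
  −24k**2 − 120k − 144 = (−(2/3)k − 2)(36k + 72) + (0)
Last nonzero remainder: 36k + 72. Dividing through by 36 gives the monic gcd k + 2.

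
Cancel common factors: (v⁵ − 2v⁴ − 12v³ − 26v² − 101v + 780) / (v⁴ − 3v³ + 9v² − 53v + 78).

(v² − v − 20)/(v − 2)

Euclidean algorithm in ℚ[v]:
  v⁵ − 2v⁴ − 12v³ − 26v² − 101v + 780 = (v + 1)(v⁴ − 3v³ + 9v² − 53v + 78) + (−18v³ + 18v² − 126v + 702)
  v⁴ − 3v³ + 9v² − 53v + 78 = (−(1/18)v + 1/9)(−18v³ + 18v² − 126v + 702) + (0)
Last nonzero remainder: −18v³ + 18v² − 126v + 702. Dividing through by −18 gives the monic gcd v³ − v² + 7v − 39.
Cancel v³ − v² + 7v − 39 from numerator and denominator to get the reduced form.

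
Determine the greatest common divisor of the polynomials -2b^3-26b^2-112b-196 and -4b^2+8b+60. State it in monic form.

Repeated division with remainder:
  -2b^3-26b^2-112b-196 = ((1/2)b+15/2)(-4b^2+8b+60) + (-202b-646)
  -4b^2+8b+60 = ((2/101)b-1050/10201)(-202b-646) + (-66240/10201)
  -202b-646 = ((1030301/33120)b+3294923/33120)(-66240/10201) + (0)
The last nonzero remainder is the constant -66240/10201, so the polynomials are coprime and gcd = 1.

1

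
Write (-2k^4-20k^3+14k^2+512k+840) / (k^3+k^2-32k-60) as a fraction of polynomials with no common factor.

Repeated division with remainder:
  -2k^4-20k^3+14k^2+512k+840 = (-2k-18)(k^3+k^2-32k-60) + (-32k^2-184k-240)
  k^3+k^2-32k-60 = (-(1/32)k+19/128)(-32k^2-184k-240) + (-(195/16)k-195/8)
  -32k^2-184k-240 = ((512/195)k+128/13)(-(195/16)k-195/8) + (0)
Last nonzero remainder: -(195/16)k-195/8. Dividing through by -195/16 gives the monic gcd k+2.
Cancel k+2 from numerator and denominator to get the reduced form.

(-2k^3-16k^2+46k+420)/(k^2-k-30)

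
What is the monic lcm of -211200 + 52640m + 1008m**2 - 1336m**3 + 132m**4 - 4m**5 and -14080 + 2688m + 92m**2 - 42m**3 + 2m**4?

Repeated division with remainder:
  -4m**5 + 132m**4 - 1336m**3 + 1008m**2 + 52640m - 211200 = (-2m + 24)(2m**4 - 42m**3 + 92m**2 + 2688m - 14080) + (-144m**3 + 4176m**2 - 40032m + 126720)
  2m**4 - 42m**3 + 92m**2 + 2688m - 14080 = (-(1/72)m - 1/9)(-144m**3 + 4176m**2 - 40032m + 126720) + (0)
Last nonzero remainder: -144m**3 + 4176m**2 - 40032m + 126720. Dividing through by -144 gives the monic gcd m**3 - 29m**2 + 278m - 880.
Then lcm(f, g) = f·g / gcd(f, g); expanding and making the result monic gives the answer.

422400 - 52480m - 15176m**2 + 2420m**3 + 70m**4 - 25m**5 + m**6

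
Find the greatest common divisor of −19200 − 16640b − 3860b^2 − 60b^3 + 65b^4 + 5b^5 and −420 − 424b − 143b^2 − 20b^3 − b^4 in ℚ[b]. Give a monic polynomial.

60 + 52b + 13b^2 + b^3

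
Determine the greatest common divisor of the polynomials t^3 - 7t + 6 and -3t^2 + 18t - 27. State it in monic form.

1

Euclidean algorithm in ℚ[t]:
  t^3 - 7t + 6 = (-(1/3)t - 2)(-3t^2 + 18t - 27) + (20t - 48)
  -3t^2 + 18t - 27 = (-(3/20)t + 27/50)(20t - 48) + (-27/25)
  20t - 48 = (-(500/27)t + 400/9)(-27/25) + (0)
The last nonzero remainder is the constant -27/25, so the polynomials are coprime and gcd = 1.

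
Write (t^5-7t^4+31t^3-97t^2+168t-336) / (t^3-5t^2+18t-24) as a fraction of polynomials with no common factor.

(t^3-4t^2+7t-28)/(t-2)

Euclidean algorithm in ℚ[t]:
  t^5-7t^4+31t^3-97t^2+168t-336 = (t^2-2t+3)(t^3-5t^2+18t-24) + (-22t^2+66t-264)
  t^3-5t^2+18t-24 = (-(1/22)t+1/11)(-22t^2+66t-264) + (0)
Last nonzero remainder: -22t^2+66t-264. Dividing through by -22 gives the monic gcd t^2-3t+12.
Cancel t^2-3t+12 from numerator and denominator to get the reduced form.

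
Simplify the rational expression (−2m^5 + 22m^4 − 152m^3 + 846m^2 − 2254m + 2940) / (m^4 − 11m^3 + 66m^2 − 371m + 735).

(−2m^3 + 20m^2 − 62m + 84)/(m^2 − 10m + 21)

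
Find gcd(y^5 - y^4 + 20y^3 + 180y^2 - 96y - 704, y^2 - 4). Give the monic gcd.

Euclidean algorithm in ℚ[y]:
  y^5 - y^4 + 20y^3 + 180y^2 - 96y - 704 = (y^3 - y^2 + 24y + 176)(y^2 - 4) + (0)
The last nonzero remainder y^2 - 4 is already monic.

y^2 - 4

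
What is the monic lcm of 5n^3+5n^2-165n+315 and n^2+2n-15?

Repeated division with remainder:
  5n^3+5n^2-165n+315 = (5n-5)(n^2+2n-15) + (-80n+240)
  n^2+2n-15 = (-(1/80)n-1/16)(-80n+240) + (0)
Last nonzero remainder: -80n+240. Dividing through by -80 gives the monic gcd n-3.
Then lcm(f, g) = f·g / gcd(f, g); expanding and making the result monic gives the answer.

n^4+6n^3-28n^2-102n+315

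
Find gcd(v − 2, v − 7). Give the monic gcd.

1

Repeated division with remainder:
  v − 2 = (v − 7) + (5)
  v − 7 = ((1/5)v − 7/5)(5) + (0)
The last nonzero remainder is the constant 5, so the polynomials are coprime and gcd = 1.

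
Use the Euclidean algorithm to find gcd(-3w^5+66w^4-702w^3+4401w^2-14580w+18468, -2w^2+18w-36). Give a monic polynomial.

w^2-9w+18

Apply the Euclidean algorithm:
  -3w^5+66w^4-702w^3+4401w^2-14580w+18468 = ((3/2)w^3-(39/2)w^2+(297/2)w-513)(-2w^2+18w-36) + (0)
Last nonzero remainder: -2w^2+18w-36. Dividing through by -2 gives the monic gcd w^2-9w+18.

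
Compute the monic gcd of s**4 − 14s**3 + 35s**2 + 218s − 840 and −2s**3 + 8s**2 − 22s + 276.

s − 6

Euclidean algorithm in ℚ[s]:
  s**4 − 14s**3 + 35s**2 + 218s − 840 = (−(1/2)s + 5)(−2s**3 + 8s**2 − 22s + 276) + (−16s**2 + 466s − 2220)
  −2s**3 + 8s**2 − 22s + 276 = ((1/8)s + 201/64)(−16s**2 + 466s − 2220) + (−(38657/32)s + 115971/16)
  −16s**2 + 466s − 2220 = ((512/38657)s − 11840/38657)(−(38657/32)s + 115971/16) + (0)
Last nonzero remainder: −(38657/32)s + 115971/16. Dividing through by −38657/32 gives the monic gcd s − 6.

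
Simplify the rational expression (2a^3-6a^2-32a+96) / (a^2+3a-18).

By polynomial division,
  2a^3-6a^2-32a+96 = (2a-12)(a^2+3a-18) + (40a-120)
  a^2+3a-18 = ((1/40)a+3/20)(40a-120) + (0)
Last nonzero remainder: 40a-120. Dividing through by 40 gives the monic gcd a-3.
Cancel a-3 from numerator and denominator to get the reduced form.

(2a^2-32)/(a+6)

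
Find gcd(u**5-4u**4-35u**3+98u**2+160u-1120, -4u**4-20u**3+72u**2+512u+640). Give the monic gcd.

Euclidean algorithm in ℚ[u]:
  u**5-4u**4-35u**3+98u**2+160u-1120 = (-(1/4)u+9/4)(-4u**4-20u**3+72u**2+512u+640) + (28u**3+64u**2-832u-2560)
  -4u**4-20u**3+72u**2+512u+640 = (-(1/7)u-19/49)(28u**3+64u**2-832u-2560) + (-(1080/49)u**2-(8640/49)u-17280/49)
  28u**3+64u**2-832u-2560 = (-(343/270)u+196/27)(-(1080/49)u**2-(8640/49)u-17280/49) + (0)
Last nonzero remainder: -(1080/49)u**2-(8640/49)u-17280/49. Dividing through by -1080/49 gives the monic gcd u**2+8u+16.

u**2+8u+16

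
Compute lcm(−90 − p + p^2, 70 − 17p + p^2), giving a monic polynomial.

630 − 83p − 8p^2 + p^3

Repeated division with remainder:
  p^2 − p − 90 = (p^2 − 17p + 70) + (16p − 160)
  p^2 − 17p + 70 = ((1/16)p − 7/16)(16p − 160) + (0)
Last nonzero remainder: 16p − 160. Dividing through by 16 gives the monic gcd p − 10.
Then lcm(f, g) = f·g / gcd(f, g); expanding and making the result monic gives the answer.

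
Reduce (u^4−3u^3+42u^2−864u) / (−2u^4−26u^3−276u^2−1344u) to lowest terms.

Euclidean algorithm in ℚ[u]:
  u^4−3u^3+42u^2−864u = (−1/2)(−2u^4−26u^3−276u^2−1344u) + (−16u^3−96u^2−1536u)
  −2u^4−26u^3−276u^2−1344u = ((1/8)u+7/8)(−16u^3−96u^2−1536u) + (0)
Last nonzero remainder: −16u^3−96u^2−1536u. Dividing through by −16 gives the monic gcd u^3+6u^2+96u.
Cancel u^3+6u^2+96u from numerator and denominator to get the reduced form.

(−u+9)/(2u+14)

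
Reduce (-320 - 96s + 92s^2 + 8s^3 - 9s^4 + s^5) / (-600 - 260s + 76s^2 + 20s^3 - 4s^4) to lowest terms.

(-32 + 6s^2 - s^3)/(-60 - 8s + 4s^2)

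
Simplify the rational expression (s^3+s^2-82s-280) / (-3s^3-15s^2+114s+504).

(-s+10)/(3s-18)

Euclidean algorithm in ℚ[s]:
  s^3+s^2-82s-280 = (-1/3)(-3s^3-15s^2+114s+504) + (-4s^2-44s-112)
  -3s^3-15s^2+114s+504 = ((3/4)s-9/2)(-4s^2-44s-112) + (0)
Last nonzero remainder: -4s^2-44s-112. Dividing through by -4 gives the monic gcd s^2+11s+28.
Cancel s^2+11s+28 from numerator and denominator to get the reduced form.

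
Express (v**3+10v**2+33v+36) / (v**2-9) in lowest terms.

Euclidean algorithm in ℚ[v]:
  v**3+10v**2+33v+36 = (v+10)(v**2-9) + (42v+126)
  v**2-9 = ((1/42)v-1/14)(42v+126) + (0)
Last nonzero remainder: 42v+126. Dividing through by 42 gives the monic gcd v+3.
Cancel v+3 from numerator and denominator to get the reduced form.

(v**2+7v+12)/(v-3)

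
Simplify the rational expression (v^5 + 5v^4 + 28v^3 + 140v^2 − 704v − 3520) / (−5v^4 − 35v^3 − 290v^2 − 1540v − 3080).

(−v^3 − 5v^2 + 16v + 80)/(5v^2 + 35v + 70)

By polynomial division,
  v^5 + 5v^4 + 28v^3 + 140v^2 − 704v − 3520 = (−(1/5)v + 2/5)(−5v^4 − 35v^3 − 290v^2 − 1540v − 3080) + (−16v^3 − 52v^2 − 704v − 2288)
  −5v^4 − 35v^3 − 290v^2 − 1540v − 3080 = ((5/16)v + 75/64)(−16v^3 − 52v^2 − 704v − 2288) + (−(145/16)v^2 − 1595/4)
  −16v^3 − 52v^2 − 704v − 2288 = ((256/145)v + 832/145)(−(145/16)v^2 − 1595/4) + (0)
Last nonzero remainder: −(145/16)v^2 − 1595/4. Dividing through by −145/16 gives the monic gcd v^2 + 44.
Cancel v^2 + 44 from numerator and denominator to get the reduced form.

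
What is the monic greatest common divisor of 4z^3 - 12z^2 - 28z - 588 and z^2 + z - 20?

By polynomial division,
  4z^3 - 12z^2 - 28z - 588 = (4z - 16)(z^2 + z - 20) + (68z - 908)
  z^2 + z - 20 = ((1/68)z + 61/289)(68z - 908) + (49608/289)
  68z - 908 = ((4913/12402)z - 65603/12402)(49608/289) + (0)
The last nonzero remainder is the constant 49608/289, so the polynomials are coprime and gcd = 1.

1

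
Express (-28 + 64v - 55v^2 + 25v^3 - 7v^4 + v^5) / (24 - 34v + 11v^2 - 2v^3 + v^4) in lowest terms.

(-14 + 11v - 4v^2 + v^3)/(12 + v + v^2)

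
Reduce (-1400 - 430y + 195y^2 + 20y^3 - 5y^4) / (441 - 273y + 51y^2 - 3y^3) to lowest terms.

(-200 - 90y + 15y^2 + 5y^3)/(63 - 30y + 3y^2)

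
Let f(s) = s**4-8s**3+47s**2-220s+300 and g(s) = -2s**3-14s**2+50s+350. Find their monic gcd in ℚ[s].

s-5

Apply the Euclidean algorithm:
  s**4-8s**3+47s**2-220s+300 = (-(1/2)s+15/2)(-2s**3-14s**2+50s+350) + (177s**2-420s-2325)
  -2s**3-14s**2+50s+350 = (-(2/177)s-1106/10443)(177s**2-420s-2325) + (-(72240/3481)s+361200/3481)
  177s**2-420s-2325 = (-(205379/24080)s-107911/4816)(-(72240/3481)s+361200/3481) + (0)
Last nonzero remainder: -(72240/3481)s+361200/3481. Dividing through by -72240/3481 gives the monic gcd s-5.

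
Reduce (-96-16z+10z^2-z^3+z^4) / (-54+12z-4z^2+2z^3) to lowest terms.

(32+16z+2z^2+z^3)/(18+2z+2z^2)

Apply the Euclidean algorithm:
  z^4-z^3+10z^2-16z-96 = ((1/2)z+1/2)(2z^3-4z^2+12z-54) + (6z^2+5z-69)
  2z^3-4z^2+12z-54 = ((1/3)z-17/18)(6z^2+5z-69) + ((715/18)z-715/6)
  6z^2+5z-69 = ((108/715)z+414/715)((715/18)z-715/6) + (0)
Last nonzero remainder: (715/18)z-715/6. Dividing through by 715/18 gives the monic gcd z-3.
Cancel z-3 from numerator and denominator to get the reduced form.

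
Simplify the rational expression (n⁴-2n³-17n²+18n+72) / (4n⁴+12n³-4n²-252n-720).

Repeated division with remainder:
  n⁴-2n³-17n²+18n+72 = (1/4)(4n⁴+12n³-4n²-252n-720) + (-5n³-16n²+81n+252)
  4n⁴+12n³-4n²-252n-720 = (-(4/5)n+4/25)(-5n³-16n²+81n+252) + ((1584/25)n²-(1584/25)n-19008/25)
  -5n³-16n²+81n+252 = (-(125/1584)n-175/528)((1584/25)n²-(1584/25)n-19008/25) + (0)
Last nonzero remainder: (1584/25)n²-(1584/25)n-19008/25. Dividing through by 1584/25 gives the monic gcd n²-n-12.
Cancel n²-n-12 from numerator and denominator to get the reduced form.

(n²-n-6)/(4n²+16n+60)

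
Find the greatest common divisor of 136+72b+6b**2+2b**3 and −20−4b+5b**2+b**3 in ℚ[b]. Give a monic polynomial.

2+b

Repeated division with remainder:
  2b**3+6b**2+72b+136 = (2)(b**3+5b**2−4b−20) + (−4b**2+80b+176)
  b**3+5b**2−4b−20 = (−(1/4)b−25/4)(−4b**2+80b+176) + (540b+1080)
  −4b**2+80b+176 = (−(1/135)b+22/135)(540b+1080) + (0)
Last nonzero remainder: 540b+1080. Dividing through by 540 gives the monic gcd b+2.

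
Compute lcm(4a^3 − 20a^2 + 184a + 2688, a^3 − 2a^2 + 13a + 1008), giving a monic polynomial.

a^4 + 4a^3 + a^2 + 1086a + 6048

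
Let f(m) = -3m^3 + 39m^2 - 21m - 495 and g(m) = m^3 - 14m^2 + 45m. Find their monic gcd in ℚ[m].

m - 5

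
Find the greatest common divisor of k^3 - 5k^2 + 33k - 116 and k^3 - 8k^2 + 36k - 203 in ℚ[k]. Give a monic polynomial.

k^2 - k + 29

Repeated division with remainder:
  k^3 - 5k^2 + 33k - 116 = (k^3 - 8k^2 + 36k - 203) + (3k^2 - 3k + 87)
  k^3 - 8k^2 + 36k - 203 = ((1/3)k - 7/3)(3k^2 - 3k + 87) + (0)
Last nonzero remainder: 3k^2 - 3k + 87. Dividing through by 3 gives the monic gcd k^2 - k + 29.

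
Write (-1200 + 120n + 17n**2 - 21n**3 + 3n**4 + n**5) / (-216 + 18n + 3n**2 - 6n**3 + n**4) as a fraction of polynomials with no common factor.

(-100 - 15n + 6n**2 + n**3)/(-18 - 3n + n**2)

By polynomial division,
  n**5 + 3n**4 - 21n**3 + 17n**2 + 120n - 1200 = (n + 9)(n**4 - 6n**3 + 3n**2 + 18n - 216) + (30n**3 - 28n**2 + 174n + 744)
  n**4 - 6n**3 + 3n**2 + 18n - 216 = ((1/30)n - 38/225)(30n**3 - 28n**2 + 174n + 744) + (-(1694/225)n**2 + (1694/75)n - 6776/75)
  30n**3 - 28n**2 + 174n + 744 = (-(3375/847)n - 6975/847)(-(1694/225)n**2 + (1694/75)n - 6776/75) + (0)
Last nonzero remainder: -(1694/225)n**2 + (1694/75)n - 6776/75. Dividing through by -1694/225 gives the monic gcd n**2 - 3n + 12.
Cancel n**2 - 3n + 12 from numerator and denominator to get the reduced form.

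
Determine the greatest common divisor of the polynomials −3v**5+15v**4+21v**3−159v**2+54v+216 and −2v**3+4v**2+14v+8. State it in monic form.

v**2−3v−4

Apply the Euclidean algorithm:
  −3v**5+15v**4+21v**3−159v**2+54v+216 = ((3/2)v**2−(9/2)v−9)(−2v**3+4v**2+14v+8) + (−72v**2+216v+288)
  −2v**3+4v**2+14v+8 = ((1/36)v+1/36)(−72v**2+216v+288) + (0)
Last nonzero remainder: −72v**2+216v+288. Dividing through by −72 gives the monic gcd v**2−3v−4.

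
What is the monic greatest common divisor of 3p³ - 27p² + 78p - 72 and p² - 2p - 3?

p - 3

Repeated division with remainder:
  3p³ - 27p² + 78p - 72 = (3p - 21)(p² - 2p - 3) + (45p - 135)
  p² - 2p - 3 = ((1/45)p + 1/45)(45p - 135) + (0)
Last nonzero remainder: 45p - 135. Dividing through by 45 gives the monic gcd p - 3.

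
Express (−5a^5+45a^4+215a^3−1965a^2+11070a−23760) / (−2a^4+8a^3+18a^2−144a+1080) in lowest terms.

(5a^3−30a^2−395a+1320)/(2a^2−2a−60)

Repeated division with remainder:
  −5a^5+45a^4+215a^3−1965a^2+11070a−23760 = ((5/2)a−25/2)(−2a^4+8a^3+18a^2−144a+1080) + (270a^3−1380a^2+6570a−10260)
  −2a^4+8a^3+18a^2−144a+1080 = (−(1/135)a−2/243)(270a^3−1380a^2+6570a−10260) + ((4480/81)a^2−(4480/27)a+8960/9)
  270a^3−1380a^2+6570a−10260 = ((2187/448)a−4617/448)((4480/81)a^2−(4480/27)a+8960/9) + (0)
Last nonzero remainder: (4480/81)a^2−(4480/27)a+8960/9. Dividing through by 4480/81 gives the monic gcd a^2−3a+18.
Cancel a^2−3a+18 from numerator and denominator to get the reduced form.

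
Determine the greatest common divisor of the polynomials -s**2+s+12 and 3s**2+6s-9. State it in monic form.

s+3

Euclidean algorithm in ℚ[s]:
  -s**2+s+12 = (-1/3)(3s**2+6s-9) + (3s+9)
  3s**2+6s-9 = (s-1)(3s+9) + (0)
Last nonzero remainder: 3s+9. Dividing through by 3 gives the monic gcd s+3.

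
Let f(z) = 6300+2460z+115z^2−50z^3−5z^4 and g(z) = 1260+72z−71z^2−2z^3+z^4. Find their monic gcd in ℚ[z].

Apply the Euclidean algorithm:
  −5z^4−50z^3+115z^2+2460z+6300 = (−5)(z^4−2z^3−71z^2+72z+1260) + (−60z^3−240z^2+2820z+12600)
  z^4−2z^3−71z^2+72z+1260 = (−(1/60)z+1/10)(−60z^3−240z^2+2820z+12600) + (0)
Last nonzero remainder: −60z^3−240z^2+2820z+12600. Dividing through by −60 gives the monic gcd z^3+4z^2−47z−210.

−210−47z+4z^2+z^3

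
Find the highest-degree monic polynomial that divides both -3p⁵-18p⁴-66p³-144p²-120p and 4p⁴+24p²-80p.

Euclidean algorithm in ℚ[p]:
  -3p⁵-18p⁴-66p³-144p²-120p = (-(3/4)p-9/2)(4p⁴+24p²-80p) + (-48p³-96p²-480p)
  4p⁴+24p²-80p = (-(1/12)p+1/6)(-48p³-96p²-480p) + (0)
Last nonzero remainder: -48p³-96p²-480p. Dividing through by -48 gives the monic gcd p³+2p²+10p.

p³+2p²+10p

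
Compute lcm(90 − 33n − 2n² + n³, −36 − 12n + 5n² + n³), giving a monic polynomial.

By polynomial division,
  n³ − 2n² − 33n + 90 = (n³ + 5n² − 12n − 36) + (−7n² − 21n + 126)
  n³ + 5n² − 12n − 36 = (−(1/7)n − 2/7)(−7n² − 21n + 126) + (0)
Last nonzero remainder: −7n² − 21n + 126. Dividing through by −7 gives the monic gcd n² + 3n − 18.
Then lcm(f, g) = f·g / gcd(f, g); expanding and making the result monic gives the answer.

180 + 24n − 37n² + n⁴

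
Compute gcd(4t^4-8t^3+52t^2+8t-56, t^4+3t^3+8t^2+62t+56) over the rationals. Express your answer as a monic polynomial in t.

t^3-t^2+12t+14

Apply the Euclidean algorithm:
  4t^4-8t^3+52t^2+8t-56 = (4)(t^4+3t^3+8t^2+62t+56) + (-20t^3+20t^2-240t-280)
  t^4+3t^3+8t^2+62t+56 = (-(1/20)t-1/5)(-20t^3+20t^2-240t-280) + (0)
Last nonzero remainder: -20t^3+20t^2-240t-280. Dividing through by -20 gives the monic gcd t^3-t^2+12t+14.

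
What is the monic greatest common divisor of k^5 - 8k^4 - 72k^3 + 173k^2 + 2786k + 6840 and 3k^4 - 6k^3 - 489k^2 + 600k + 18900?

Repeated division with remainder:
  k^5 - 8k^4 - 72k^3 + 173k^2 + 2786k + 6840 = ((1/3)k - 2)(3k^4 - 6k^3 - 489k^2 + 600k + 18900) + (79k^3 - 1005k^2 - 2314k + 44640)
  3k^4 - 6k^3 - 489k^2 + 600k + 18900 = ((3/79)k + 2541/6241)(79k^3 - 1005k^2 - 2314k + 44640) + ((50274/6241)k^2 - (955206/6241)k + 4524660/6241)
  79k^3 - 1005k^2 - 2314k + 44640 = ((493039/50274)k + 1547768/25137)((50274/6241)k^2 - (955206/6241)k + 4524660/6241) + (0)
Last nonzero remainder: (50274/6241)k^2 - (955206/6241)k + 4524660/6241. Dividing through by 50274/6241 gives the monic gcd k^2 - 19k + 90.

k^2 - 19k + 90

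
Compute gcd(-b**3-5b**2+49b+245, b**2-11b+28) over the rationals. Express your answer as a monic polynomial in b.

Repeated division with remainder:
  -b**3-5b**2+49b+245 = (-b-16)(b**2-11b+28) + (-99b+693)
  b**2-11b+28 = (-(1/99)b+4/99)(-99b+693) + (0)
Last nonzero remainder: -99b+693. Dividing through by -99 gives the monic gcd b-7.

b-7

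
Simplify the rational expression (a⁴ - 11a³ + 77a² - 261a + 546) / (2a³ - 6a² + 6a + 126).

Repeated division with remainder:
  a⁴ - 11a³ + 77a² - 261a + 546 = ((1/2)a - 4)(2a³ - 6a² + 6a + 126) + (50a² - 300a + 1050)
  2a³ - 6a² + 6a + 126 = ((1/25)a + 3/25)(50a² - 300a + 1050) + (0)
Last nonzero remainder: 50a² - 300a + 1050. Dividing through by 50 gives the monic gcd a² - 6a + 21.
Cancel a² - 6a + 21 from numerator and denominator to get the reduced form.

(a² - 5a + 26)/(2a + 6)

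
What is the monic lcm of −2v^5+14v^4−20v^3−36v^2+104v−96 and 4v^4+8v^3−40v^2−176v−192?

v^7−3v^6−12v^5+16v^4+80v^3−52v^2−120v+288

Euclidean algorithm in ℚ[v]:
  −2v^5+14v^4−20v^3−36v^2+104v−96 = (−(1/2)v+9/2)(4v^4+8v^3−40v^2−176v−192) + (−76v^3+56v^2+800v+768)
  4v^4+8v^3−40v^2−176v−192 = (−(1/19)v−52/361)(−76v^3+56v^2+800v+768) + ((3672/361)v^2−(7344/361)v−29376/361)
  −76v^3+56v^2+800v+768 = (−(6859/918)v−1444/153)((3672/361)v^2−(7344/361)v−29376/361) + (0)
Last nonzero remainder: (3672/361)v^2−(7344/361)v−29376/361. Dividing through by 3672/361 gives the monic gcd v^2−2v−8.
Then lcm(f, g) = f·g / gcd(f, g); expanding and making the result monic gives the answer.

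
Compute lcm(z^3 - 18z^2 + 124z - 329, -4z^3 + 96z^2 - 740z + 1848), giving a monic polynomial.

z^5 - 35z^4 + 496z^3 - 3625z^2 + 13777z - 21714

By polynomial division,
  z^3 - 18z^2 + 124z - 329 = (-1/4)(-4z^3 + 96z^2 - 740z + 1848) + (6z^2 - 61z + 133)
  -4z^3 + 96z^2 - 740z + 1848 = (-(2/3)z + 83/9)(6z^2 - 61z + 133) + (-(799/9)z + 5593/9)
  6z^2 - 61z + 133 = (-(54/799)z + 171/799)(-(799/9)z + 5593/9) + (0)
Last nonzero remainder: -(799/9)z + 5593/9. Dividing through by -799/9 gives the monic gcd z - 7.
Then lcm(f, g) = f·g / gcd(f, g); expanding and making the result monic gives the answer.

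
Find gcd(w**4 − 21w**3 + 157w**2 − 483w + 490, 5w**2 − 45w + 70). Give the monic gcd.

w**2 − 9w + 14

By polynomial division,
  w**4 − 21w**3 + 157w**2 − 483w + 490 = ((1/5)w**2 − (12/5)w + 7)(5w**2 − 45w + 70) + (0)
Last nonzero remainder: 5w**2 − 45w + 70. Dividing through by 5 gives the monic gcd w**2 − 9w + 14.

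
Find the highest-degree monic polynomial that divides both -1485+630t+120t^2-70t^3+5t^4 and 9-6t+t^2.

By polynomial division,
  5t^4-70t^3+120t^2+630t-1485 = (5t^2-40t-165)(t^2-6t+9) + (0)
The last nonzero remainder t^2-6t+9 is already monic.

9-6t+t^2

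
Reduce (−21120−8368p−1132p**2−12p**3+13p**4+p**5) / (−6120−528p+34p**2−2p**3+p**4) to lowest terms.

(352+116p+17p**2+p**3)/(102+2p+p**2)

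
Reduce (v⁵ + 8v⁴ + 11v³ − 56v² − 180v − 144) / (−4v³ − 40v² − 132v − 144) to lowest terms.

(−v³ − v² + 8v + 12)/(4v + 12)

Apply the Euclidean algorithm:
  v⁵ + 8v⁴ + 11v³ − 56v² − 180v − 144 = (−(1/4)v² + (1/2)v + 1/2)(−4v³ − 40v² − 132v − 144) + (−6v² − 42v − 72)
  −4v³ − 40v² − 132v − 144 = ((2/3)v + 2)(−6v² − 42v − 72) + (0)
Last nonzero remainder: −6v² − 42v − 72. Dividing through by −6 gives the monic gcd v² + 7v + 12.
Cancel v² + 7v + 12 from numerator and denominator to get the reduced form.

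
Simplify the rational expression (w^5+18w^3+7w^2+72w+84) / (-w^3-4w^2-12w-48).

(-w^3-6w-7)/(w+4)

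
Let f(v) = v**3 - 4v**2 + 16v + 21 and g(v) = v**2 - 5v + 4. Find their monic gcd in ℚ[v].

1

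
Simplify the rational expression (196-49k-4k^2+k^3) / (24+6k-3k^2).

Euclidean algorithm in ℚ[k]:
  k^3-4k^2-49k+196 = (-(1/3)k+2/3)(-3k^2+6k+24) + (-45k+180)
  -3k^2+6k+24 = ((1/15)k+2/15)(-45k+180) + (0)
Last nonzero remainder: -45k+180. Dividing through by -45 gives the monic gcd k-4.
Cancel k-4 from numerator and denominator to get the reduced form.

(49-k^2)/(6+3k)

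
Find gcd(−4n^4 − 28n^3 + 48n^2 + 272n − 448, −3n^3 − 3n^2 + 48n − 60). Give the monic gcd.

n^2 − 4n + 4

Repeated division with remainder:
  −4n^4 − 28n^3 + 48n^2 + 272n − 448 = ((4/3)n + 8)(−3n^3 − 3n^2 + 48n − 60) + (8n^2 − 32n + 32)
  −3n^3 − 3n^2 + 48n − 60 = (−(3/8)n − 15/8)(8n^2 − 32n + 32) + (0)
Last nonzero remainder: 8n^2 − 32n + 32. Dividing through by 8 gives the monic gcd n^2 − 4n + 4.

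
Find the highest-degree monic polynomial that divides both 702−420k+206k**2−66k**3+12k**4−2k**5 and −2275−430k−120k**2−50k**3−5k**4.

By polynomial division,
  −2k**5+12k**4−66k**3+206k**2−420k+702 = ((2/5)k−32/5)(−5k**4−50k**3−120k**2−430k−2275) + (−338k**3−390k**2−2262k−13858)
  −5k**4−50k**3−120k**2−430k−2275 = ((5/338)k+575/4394)(−338k**3−390k**2−2262k−13858) + (−(6000/169)k**2+(12000/169)k−6000/13)
  −338k**3−390k**2−2262k−13858 = ((28561/3000)k+90077/3000)(−(6000/169)k**2+(12000/169)k−6000/13) + (0)
Last nonzero remainder: −(6000/169)k**2+(12000/169)k−6000/13. Dividing through by −6000/169 gives the monic gcd k**2−2k+13.

13−2k+k**2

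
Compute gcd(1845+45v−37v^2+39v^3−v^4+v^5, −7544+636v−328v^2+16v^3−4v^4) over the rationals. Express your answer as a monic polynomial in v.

41+v+v^2

By polynomial division,
  v^5−v^4+39v^3−37v^2+45v+1845 = (−(1/4)v−3/4)(−4v^4+16v^3−328v^2+636v−7544) + (−31v^3−124v^2−1364v−3813)
  −4v^4+16v^3−328v^2+636v−7544 = ((4/31)v−32/31)(−31v^3−124v^2−1364v−3813) + (−280v^2−280v−11480)
  −31v^3−124v^2−1364v−3813 = ((31/280)v+93/280)(−280v^2−280v−11480) + (0)
Last nonzero remainder: −280v^2−280v−11480. Dividing through by −280 gives the monic gcd v^2+v+41.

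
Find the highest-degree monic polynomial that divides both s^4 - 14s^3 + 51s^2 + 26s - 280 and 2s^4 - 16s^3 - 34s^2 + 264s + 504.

s^2 - 5s - 14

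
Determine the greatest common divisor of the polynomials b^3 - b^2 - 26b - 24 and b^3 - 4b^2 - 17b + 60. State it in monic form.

b + 4

By polynomial division,
  b^3 - b^2 - 26b - 24 = (b^3 - 4b^2 - 17b + 60) + (3b^2 - 9b - 84)
  b^3 - 4b^2 - 17b + 60 = ((1/3)b - 1/3)(3b^2 - 9b - 84) + (8b + 32)
  3b^2 - 9b - 84 = ((3/8)b - 21/8)(8b + 32) + (0)
Last nonzero remainder: 8b + 32. Dividing through by 8 gives the monic gcd b + 4.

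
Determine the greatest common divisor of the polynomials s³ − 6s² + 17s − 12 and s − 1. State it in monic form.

Euclidean algorithm in ℚ[s]:
  s³ − 6s² + 17s − 12 = (s² − 5s + 12)(s − 1) + (0)
The last nonzero remainder s − 1 is already monic.

s − 1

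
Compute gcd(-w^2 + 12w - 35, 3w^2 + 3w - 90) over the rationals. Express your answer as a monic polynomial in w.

w - 5

Apply the Euclidean algorithm:
  -w^2 + 12w - 35 = (-1/3)(3w^2 + 3w - 90) + (13w - 65)
  3w^2 + 3w - 90 = ((3/13)w + 18/13)(13w - 65) + (0)
Last nonzero remainder: 13w - 65. Dividing through by 13 gives the monic gcd w - 5.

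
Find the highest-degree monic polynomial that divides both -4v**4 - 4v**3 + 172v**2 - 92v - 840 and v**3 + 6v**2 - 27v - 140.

By polynomial division,
  -4v**4 - 4v**3 + 172v**2 - 92v - 840 = (-4v + 20)(v**3 + 6v**2 - 27v - 140) + (-56v**2 - 112v + 1960)
  v**3 + 6v**2 - 27v - 140 = (-(1/56)v - 1/14)(-56v**2 - 112v + 1960) + (0)
Last nonzero remainder: -56v**2 - 112v + 1960. Dividing through by -56 gives the monic gcd v**2 + 2v - 35.

v**2 + 2v - 35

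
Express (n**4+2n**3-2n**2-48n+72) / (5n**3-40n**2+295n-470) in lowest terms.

Euclidean algorithm in ℚ[n]:
  n**4+2n**3-2n**2-48n+72 = ((1/5)n+2)(5n**3-40n**2+295n-470) + (19n**2-544n+1012)
  5n**3-40n**2+295n-470 = ((5/19)n+1960/361)(19n**2-544n+1012) + ((1076595/361)n-2153190/361)
  19n**2-544n+1012 = ((6859/1076595)n-182666/1076595)((1076595/361)n-2153190/361) + (0)
Last nonzero remainder: (1076595/361)n-2153190/361. Dividing through by 1076595/361 gives the monic gcd n-2.
Cancel n-2 from numerator and denominator to get the reduced form.

(n**3+4n**2+6n-36)/(5n**2-30n+235)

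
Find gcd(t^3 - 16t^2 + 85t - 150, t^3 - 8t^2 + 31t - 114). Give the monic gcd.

t - 6

Euclidean algorithm in ℚ[t]:
  t^3 - 16t^2 + 85t - 150 = (t^3 - 8t^2 + 31t - 114) + (-8t^2 + 54t - 36)
  t^3 - 8t^2 + 31t - 114 = (-(1/8)t + 5/32)(-8t^2 + 54t - 36) + ((289/16)t - 867/8)
  -8t^2 + 54t - 36 = (-(128/289)t + 96/289)((289/16)t - 867/8) + (0)
Last nonzero remainder: (289/16)t - 867/8. Dividing through by 289/16 gives the monic gcd t - 6.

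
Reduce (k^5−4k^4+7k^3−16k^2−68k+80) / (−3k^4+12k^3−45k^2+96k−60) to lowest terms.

Apply the Euclidean algorithm:
  k^5−4k^4+7k^3−16k^2−68k+80 = (−(1/3)k)(−3k^4+12k^3−45k^2+96k−60) + (−8k^3+16k^2−88k+80)
  −3k^4+12k^3−45k^2+96k−60 = ((3/8)k−3/4)(−8k^3+16k^2−88k+80) + (0)
Last nonzero remainder: −8k^3+16k^2−88k+80. Dividing through by −8 gives the monic gcd k^3−2k^2+11k−10.
Cancel k^3−2k^2+11k−10 from numerator and denominator to get the reduced form.

(−k^2+2k+8)/(3k−6)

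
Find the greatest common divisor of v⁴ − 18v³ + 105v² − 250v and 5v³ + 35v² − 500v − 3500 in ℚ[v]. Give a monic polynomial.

v − 10

By polynomial division,
  v⁴ − 18v³ + 105v² − 250v = ((1/5)v − 5)(5v³ + 35v² − 500v − 3500) + (380v² − 2050v − 17500)
  5v³ + 35v² − 500v − 3500 = ((1/76)v + 471/2888)(380v² − 2050v − 17500) + ((93275/1444)v − 466375/722)
  380v² − 2050v − 17500 = ((109744/18655)v + 14440/533)((93275/1444)v − 466375/722) + (0)
Last nonzero remainder: (93275/1444)v − 466375/722. Dividing through by 93275/1444 gives the monic gcd v − 10.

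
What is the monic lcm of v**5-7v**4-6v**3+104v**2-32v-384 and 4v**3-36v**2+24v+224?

Apply the Euclidean algorithm:
  v**5-7v**4-6v**3+104v**2-32v-384 = ((1/4)v**2+(1/2)v+3/2)(4v**3-36v**2+24v+224) + (90v**2-180v-720)
  4v**3-36v**2+24v+224 = ((2/45)v-14/45)(90v**2-180v-720) + (0)
Last nonzero remainder: 90v**2-180v-720. Dividing through by 90 gives the monic gcd v**2-2v-8.
Then lcm(f, g) = f·g / gcd(f, g); expanding and making the result monic gives the answer.

v**6-14v**5+43v**4+146v**3-760v**2-160v+2688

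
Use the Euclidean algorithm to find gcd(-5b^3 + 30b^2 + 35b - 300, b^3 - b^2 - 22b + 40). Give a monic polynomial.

By polynomial division,
  -5b^3 + 30b^2 + 35b - 300 = (-5)(b^3 - b^2 - 22b + 40) + (25b^2 - 75b - 100)
  b^3 - b^2 - 22b + 40 = ((1/25)b + 2/25)(25b^2 - 75b - 100) + (-12b + 48)
  25b^2 - 75b - 100 = (-(25/12)b - 25/12)(-12b + 48) + (0)
Last nonzero remainder: -12b + 48. Dividing through by -12 gives the monic gcd b - 4.

b - 4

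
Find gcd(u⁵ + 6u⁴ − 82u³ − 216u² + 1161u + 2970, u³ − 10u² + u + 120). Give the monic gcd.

u² − 2u − 15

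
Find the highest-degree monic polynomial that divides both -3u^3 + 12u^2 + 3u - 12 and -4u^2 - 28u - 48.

1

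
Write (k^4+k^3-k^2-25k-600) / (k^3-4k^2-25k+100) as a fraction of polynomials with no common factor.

(k^2+k+24)/(k-4)

Apply the Euclidean algorithm:
  k^4+k^3-k^2-25k-600 = (k+5)(k^3-4k^2-25k+100) + (44k^2-1100)
  k^3-4k^2-25k+100 = ((1/44)k-1/11)(44k^2-1100) + (0)
Last nonzero remainder: 44k^2-1100. Dividing through by 44 gives the monic gcd k^2-25.
Cancel k^2-25 from numerator and denominator to get the reduced form.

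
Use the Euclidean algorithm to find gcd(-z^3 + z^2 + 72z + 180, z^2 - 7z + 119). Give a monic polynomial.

1

Repeated division with remainder:
  -z^3 + z^2 + 72z + 180 = (-z - 6)(z^2 - 7z + 119) + (149z + 894)
  z^2 - 7z + 119 = ((1/149)z - 13/149)(149z + 894) + (197)
  149z + 894 = ((149/197)z + 894/197)(197) + (0)
The last nonzero remainder is the constant 197, so the polynomials are coprime and gcd = 1.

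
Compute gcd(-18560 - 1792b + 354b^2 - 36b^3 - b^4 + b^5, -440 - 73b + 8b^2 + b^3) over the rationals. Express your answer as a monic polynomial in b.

-40 - 3b + b^2

Apply the Euclidean algorithm:
  b^5 - b^4 - 36b^3 + 354b^2 - 1792b - 18560 = (b^2 - 9b + 109)(b^3 + 8b^2 - 73b - 440) + (-735b^2 + 2205b + 29400)
  b^3 + 8b^2 - 73b - 440 = (-(1/735)b - 11/735)(-735b^2 + 2205b + 29400) + (0)
Last nonzero remainder: -735b^2 + 2205b + 29400. Dividing through by -735 gives the monic gcd b^2 - 3b - 40.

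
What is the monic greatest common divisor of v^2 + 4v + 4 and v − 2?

1

Apply the Euclidean algorithm:
  v^2 + 4v + 4 = (v + 6)(v − 2) + (16)
  v − 2 = ((1/16)v − 1/8)(16) + (0)
The last nonzero remainder is the constant 16, so the polynomials are coprime and gcd = 1.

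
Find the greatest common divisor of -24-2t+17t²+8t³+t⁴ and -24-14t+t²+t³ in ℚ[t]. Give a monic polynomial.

6+5t+t²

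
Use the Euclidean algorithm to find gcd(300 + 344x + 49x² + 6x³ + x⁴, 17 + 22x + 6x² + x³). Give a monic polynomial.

1 + x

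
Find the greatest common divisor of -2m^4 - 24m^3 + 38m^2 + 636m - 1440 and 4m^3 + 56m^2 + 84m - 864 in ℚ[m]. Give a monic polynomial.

m^2 + 5m - 24

Apply the Euclidean algorithm:
  -2m^4 - 24m^3 + 38m^2 + 636m - 1440 = (-(1/2)m + 1)(4m^3 + 56m^2 + 84m - 864) + (24m^2 + 120m - 576)
  4m^3 + 56m^2 + 84m - 864 = ((1/6)m + 3/2)(24m^2 + 120m - 576) + (0)
Last nonzero remainder: 24m^2 + 120m - 576. Dividing through by 24 gives the monic gcd m^2 + 5m - 24.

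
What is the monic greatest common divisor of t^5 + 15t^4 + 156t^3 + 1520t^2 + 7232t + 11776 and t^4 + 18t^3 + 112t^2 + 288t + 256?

t^3 + 16t^2 + 80t + 128

By polynomial division,
  t^5 + 15t^4 + 156t^3 + 1520t^2 + 7232t + 11776 = (t − 3)(t^4 + 18t^3 + 112t^2 + 288t + 256) + (98t^3 + 1568t^2 + 7840t + 12544)
  t^4 + 18t^3 + 112t^2 + 288t + 256 = ((1/98)t + 1/49)(98t^3 + 1568t^2 + 7840t + 12544) + (0)
Last nonzero remainder: 98t^3 + 1568t^2 + 7840t + 12544. Dividing through by 98 gives the monic gcd t^3 + 16t^2 + 80t + 128.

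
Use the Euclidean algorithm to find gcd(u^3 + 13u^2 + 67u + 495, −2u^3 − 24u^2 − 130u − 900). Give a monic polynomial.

u^2 + 2u + 45

Repeated division with remainder:
  u^3 + 13u^2 + 67u + 495 = (−1/2)(−2u^3 − 24u^2 − 130u − 900) + (u^2 + 2u + 45)
  −2u^3 − 24u^2 − 130u − 900 = (−2u − 20)(u^2 + 2u + 45) + (0)
The last nonzero remainder u^2 + 2u + 45 is already monic.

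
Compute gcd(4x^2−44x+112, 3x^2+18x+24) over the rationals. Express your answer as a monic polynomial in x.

Apply the Euclidean algorithm:
  4x^2−44x+112 = (4/3)(3x^2+18x+24) + (−68x+80)
  3x^2+18x+24 = (−(3/68)x−183/578)(−68x+80) + (14256/289)
  −68x+80 = (−(4913/3564)x+1445/891)(14256/289) + (0)
The last nonzero remainder is the constant 14256/289, so the polynomials are coprime and gcd = 1.

1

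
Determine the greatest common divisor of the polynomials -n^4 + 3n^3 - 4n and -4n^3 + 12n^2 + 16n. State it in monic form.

Euclidean algorithm in ℚ[n]:
  -n^4 + 3n^3 - 4n = ((1/4)n)(-4n^3 + 12n^2 + 16n) + (-4n^2 - 4n)
  -4n^3 + 12n^2 + 16n = (n - 4)(-4n^2 - 4n) + (0)
Last nonzero remainder: -4n^2 - 4n. Dividing through by -4 gives the monic gcd n^2 + n.

n^2 + n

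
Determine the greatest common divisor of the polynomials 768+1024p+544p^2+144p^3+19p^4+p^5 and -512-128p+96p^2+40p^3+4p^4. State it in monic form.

Repeated division with remainder:
  p^5+19p^4+144p^3+544p^2+1024p+768 = ((1/4)p+9/4)(4p^4+40p^3+96p^2-128p-512) + (30p^3+360p^2+1440p+1920)
  4p^4+40p^3+96p^2-128p-512 = ((2/15)p-4/15)(30p^3+360p^2+1440p+1920) + (0)
Last nonzero remainder: 30p^3+360p^2+1440p+1920. Dividing through by 30 gives the monic gcd p^3+12p^2+48p+64.

64+48p+12p^2+p^3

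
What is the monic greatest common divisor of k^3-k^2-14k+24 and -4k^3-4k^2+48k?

k^2+k-12

Euclidean algorithm in ℚ[k]:
  k^3-k^2-14k+24 = (-1/4)(-4k^3-4k^2+48k) + (-2k^2-2k+24)
  -4k^3-4k^2+48k = (2k)(-2k^2-2k+24) + (0)
Last nonzero remainder: -2k^2-2k+24. Dividing through by -2 gives the monic gcd k^2+k-12.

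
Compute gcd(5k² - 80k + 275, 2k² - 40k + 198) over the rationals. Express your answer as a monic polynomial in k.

Apply the Euclidean algorithm:
  5k² - 80k + 275 = (5/2)(2k² - 40k + 198) + (20k - 220)
  2k² - 40k + 198 = ((1/10)k - 9/10)(20k - 220) + (0)
Last nonzero remainder: 20k - 220. Dividing through by 20 gives the monic gcd k - 11.

k - 11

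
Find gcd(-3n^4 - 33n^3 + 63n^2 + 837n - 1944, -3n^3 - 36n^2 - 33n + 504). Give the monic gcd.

n^2 + 5n - 24

Euclidean algorithm in ℚ[n]:
  -3n^4 - 33n^3 + 63n^2 + 837n - 1944 = (n - 1)(-3n^3 - 36n^2 - 33n + 504) + (60n^2 + 300n - 1440)
  -3n^3 - 36n^2 - 33n + 504 = (-(1/20)n - 7/20)(60n^2 + 300n - 1440) + (0)
Last nonzero remainder: 60n^2 + 300n - 1440. Dividing through by 60 gives the monic gcd n^2 + 5n - 24.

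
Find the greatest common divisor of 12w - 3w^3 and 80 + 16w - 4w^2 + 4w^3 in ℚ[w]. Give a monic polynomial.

2 + w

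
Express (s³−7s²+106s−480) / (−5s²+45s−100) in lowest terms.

Repeated division with remainder:
  s³−7s²+106s−480 = (−(1/5)s−2/5)(−5s²+45s−100) + (104s−520)
  −5s²+45s−100 = (−(5/104)s+5/26)(104s−520) + (0)
Last nonzero remainder: 104s−520. Dividing through by 104 gives the monic gcd s−5.
Cancel s−5 from numerator and denominator to get the reduced form.

(−s²+2s−96)/(5s−20)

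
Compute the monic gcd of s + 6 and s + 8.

1

Apply the Euclidean algorithm:
  s + 6 = (s + 8) + (-2)
  s + 8 = (-(1/2)s - 4)(-2) + (0)
The last nonzero remainder is the constant -2, so the polynomials are coprime and gcd = 1.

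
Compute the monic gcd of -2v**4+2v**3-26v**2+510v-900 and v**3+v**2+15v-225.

v**3+v**2+15v-225

By polynomial division,
  -2v**4+2v**3-26v**2+510v-900 = (-2v+4)(v**3+v**2+15v-225) + (0)
The last nonzero remainder v**3+v**2+15v-225 is already monic.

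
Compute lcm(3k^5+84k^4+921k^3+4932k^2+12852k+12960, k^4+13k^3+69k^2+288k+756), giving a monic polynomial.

k^7+29k^6+356k^5+2539k^4+12375k^3+43128k^2+94284k+90720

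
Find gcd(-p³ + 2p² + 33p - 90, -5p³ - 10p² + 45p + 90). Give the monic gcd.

p - 3

Repeated division with remainder:
  -p³ + 2p² + 33p - 90 = (1/5)(-5p³ - 10p² + 45p + 90) + (4p² + 24p - 108)
  -5p³ - 10p² + 45p + 90 = (-(5/4)p + 5)(4p² + 24p - 108) + (-210p + 630)
  4p² + 24p - 108 = (-(2/105)p - 6/35)(-210p + 630) + (0)
Last nonzero remainder: -210p + 630. Dividing through by -210 gives the monic gcd p - 3.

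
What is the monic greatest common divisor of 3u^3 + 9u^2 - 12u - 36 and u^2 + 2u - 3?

Repeated division with remainder:
  3u^3 + 9u^2 - 12u - 36 = (3u + 3)(u^2 + 2u - 3) + (-9u - 27)
  u^2 + 2u - 3 = (-(1/9)u + 1/9)(-9u - 27) + (0)
Last nonzero remainder: -9u - 27. Dividing through by -9 gives the monic gcd u + 3.

u + 3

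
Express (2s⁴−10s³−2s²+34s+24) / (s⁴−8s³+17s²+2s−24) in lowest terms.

Repeated division with remainder:
  2s⁴−10s³−2s²+34s+24 = (2)(s⁴−8s³+17s²+2s−24) + (6s³−36s²+30s+72)
  s⁴−8s³+17s²+2s−24 = ((1/6)s−1/3)(6s³−36s²+30s+72) + (0)
Last nonzero remainder: 6s³−36s²+30s+72. Dividing through by 6 gives the monic gcd s³−6s²+5s+12.
Cancel s³−6s²+5s+12 from numerator and denominator to get the reduced form.

(2s+2)/(s−2)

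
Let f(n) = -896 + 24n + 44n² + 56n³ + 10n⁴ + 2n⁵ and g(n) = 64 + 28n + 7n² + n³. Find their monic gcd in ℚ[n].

16 + 3n + n²

Apply the Euclidean algorithm:
  2n⁵ + 10n⁴ + 56n³ + 44n² + 24n - 896 = (2n² - 4n + 28)(n³ + 7n² + 28n + 64) + (-168n² - 504n - 2688)
  n³ + 7n² + 28n + 64 = (-(1/168)n - 1/42)(-168n² - 504n - 2688) + (0)
Last nonzero remainder: -168n² - 504n - 2688. Dividing through by -168 gives the monic gcd n² + 3n + 16.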